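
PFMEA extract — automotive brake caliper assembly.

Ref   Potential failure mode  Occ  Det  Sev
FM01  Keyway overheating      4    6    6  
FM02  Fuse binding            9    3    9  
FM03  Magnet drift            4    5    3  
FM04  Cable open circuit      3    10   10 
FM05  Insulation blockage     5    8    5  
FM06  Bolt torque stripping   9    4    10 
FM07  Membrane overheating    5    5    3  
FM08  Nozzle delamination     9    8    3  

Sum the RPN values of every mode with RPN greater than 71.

1538

RPN = Severity × Occurrence × Detection:
  FM01: 6 × 4 × 6 = 144
  FM02: 9 × 9 × 3 = 243
  FM03: 3 × 4 × 5 = 60
  FM04: 10 × 3 × 10 = 300
  FM05: 5 × 5 × 8 = 200
  FM06: 10 × 9 × 4 = 360
  FM07: 3 × 5 × 5 = 75
  FM08: 3 × 9 × 8 = 216
RPN > 71: FM01 (144), FM02 (243), FM04 (300), FM05 (200), FM06 (360), FM07 (75), FM08 (216).
Sum: 144 + 243 + 300 + 200 + 360 + 75 + 216 = 1538.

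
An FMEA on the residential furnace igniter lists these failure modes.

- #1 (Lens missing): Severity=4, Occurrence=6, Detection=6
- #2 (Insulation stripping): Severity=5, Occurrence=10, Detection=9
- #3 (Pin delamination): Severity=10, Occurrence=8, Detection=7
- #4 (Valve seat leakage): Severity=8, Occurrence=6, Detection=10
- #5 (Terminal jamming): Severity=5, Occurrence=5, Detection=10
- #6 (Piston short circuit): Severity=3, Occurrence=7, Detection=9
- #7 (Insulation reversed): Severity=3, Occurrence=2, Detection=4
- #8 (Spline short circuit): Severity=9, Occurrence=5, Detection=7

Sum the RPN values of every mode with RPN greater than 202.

RPN = Severity × Occurrence × Detection:
  #1: 4 × 6 × 6 = 144
  #2: 5 × 10 × 9 = 450
  #3: 10 × 8 × 7 = 560
  #4: 8 × 6 × 10 = 480
  #5: 5 × 5 × 10 = 250
  #6: 3 × 7 × 9 = 189
  #7: 3 × 2 × 4 = 24
  #8: 9 × 5 × 7 = 315
RPN > 202: #2 (450), #3 (560), #4 (480), #5 (250), #8 (315).
Sum: 450 + 560 + 480 + 250 + 315 = 2055.

2055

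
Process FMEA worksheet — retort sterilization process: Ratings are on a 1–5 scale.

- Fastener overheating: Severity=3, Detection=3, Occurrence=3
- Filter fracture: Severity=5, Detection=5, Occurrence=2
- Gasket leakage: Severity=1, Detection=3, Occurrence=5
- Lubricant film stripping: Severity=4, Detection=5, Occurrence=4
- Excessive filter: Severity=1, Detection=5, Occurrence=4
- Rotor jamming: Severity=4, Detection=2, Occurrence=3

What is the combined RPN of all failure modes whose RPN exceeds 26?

RPN = Severity × Occurrence × Detection:
  Fastener overheating: 3 × 3 × 3 = 27
  Filter fracture: 5 × 2 × 5 = 50
  Gasket leakage: 1 × 5 × 3 = 15
  Lubricant film stripping: 4 × 4 × 5 = 80
  Excessive filter: 1 × 4 × 5 = 20
  Rotor jamming: 4 × 3 × 2 = 24
RPN > 26: Fastener overheating (27), Filter fracture (50), Lubricant film stripping (80).
Sum: 27 + 50 + 80 = 157.

157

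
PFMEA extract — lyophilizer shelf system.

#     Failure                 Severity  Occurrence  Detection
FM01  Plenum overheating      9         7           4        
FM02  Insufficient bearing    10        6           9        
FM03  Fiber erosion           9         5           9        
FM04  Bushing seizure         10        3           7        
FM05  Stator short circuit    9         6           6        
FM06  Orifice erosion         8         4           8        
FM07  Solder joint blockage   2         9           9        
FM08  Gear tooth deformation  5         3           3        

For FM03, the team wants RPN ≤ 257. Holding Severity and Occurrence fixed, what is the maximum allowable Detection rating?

FM03: S=9, O=5, D=9 → current RPN = 405.
Fixed product = 45. Need 45 × D ≤ 257, so D ≤ 257/45 = 5.71.
Maximum integer Detection rating = 5 (gives RPN 225; D=6 would give 270 > 257).

5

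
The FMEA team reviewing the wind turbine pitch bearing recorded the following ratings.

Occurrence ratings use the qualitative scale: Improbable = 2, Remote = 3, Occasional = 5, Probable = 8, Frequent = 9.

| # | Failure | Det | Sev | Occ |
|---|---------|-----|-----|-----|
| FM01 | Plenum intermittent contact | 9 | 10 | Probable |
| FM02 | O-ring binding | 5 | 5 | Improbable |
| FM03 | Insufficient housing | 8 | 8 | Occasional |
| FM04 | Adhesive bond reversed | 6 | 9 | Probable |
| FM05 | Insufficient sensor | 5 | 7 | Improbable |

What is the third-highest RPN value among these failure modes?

320

RPN = Severity × Occurrence × Detection:
  FM01: 10 × 8 × 9 = 720
  FM02: 5 × 2 × 5 = 50
  FM03: 8 × 5 × 8 = 320
  FM04: 9 × 8 × 6 = 432
  FM05: 7 × 2 × 5 = 70
Sorted descending: 720, 432, 320, 70, 50.
The third-highest RPN is 320 (FM03).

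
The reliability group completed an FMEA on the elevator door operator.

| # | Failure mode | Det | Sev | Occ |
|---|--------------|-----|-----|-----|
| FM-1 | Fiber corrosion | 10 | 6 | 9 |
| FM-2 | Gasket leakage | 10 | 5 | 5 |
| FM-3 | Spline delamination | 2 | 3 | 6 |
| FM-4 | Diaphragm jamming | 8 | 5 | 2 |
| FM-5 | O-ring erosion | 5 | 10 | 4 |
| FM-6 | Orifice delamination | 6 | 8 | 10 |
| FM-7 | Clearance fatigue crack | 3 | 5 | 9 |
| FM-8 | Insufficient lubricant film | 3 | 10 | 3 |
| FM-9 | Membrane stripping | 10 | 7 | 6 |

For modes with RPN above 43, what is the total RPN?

RPN = Severity × Occurrence × Detection:
  FM-1: 6 × 9 × 10 = 540
  FM-2: 5 × 5 × 10 = 250
  FM-3: 3 × 6 × 2 = 36
  FM-4: 5 × 2 × 8 = 80
  FM-5: 10 × 4 × 5 = 200
  FM-6: 8 × 10 × 6 = 480
  FM-7: 5 × 9 × 3 = 135
  FM-8: 10 × 3 × 3 = 90
  FM-9: 7 × 6 × 10 = 420
RPN > 43: FM-1 (540), FM-2 (250), FM-4 (80), FM-5 (200), FM-6 (480), FM-7 (135), FM-8 (90), FM-9 (420).
Sum: 540 + 250 + 80 + 200 + 480 + 135 + 90 + 420 = 2195.

2195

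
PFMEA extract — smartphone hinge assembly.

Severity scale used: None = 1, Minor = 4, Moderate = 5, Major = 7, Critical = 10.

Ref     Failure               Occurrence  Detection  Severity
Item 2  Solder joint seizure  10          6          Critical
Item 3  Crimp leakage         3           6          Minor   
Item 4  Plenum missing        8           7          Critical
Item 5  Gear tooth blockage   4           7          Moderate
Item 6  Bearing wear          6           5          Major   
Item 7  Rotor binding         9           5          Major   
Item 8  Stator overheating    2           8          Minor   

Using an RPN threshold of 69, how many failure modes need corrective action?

6

RPN = Severity × Occurrence × Detection:
  Item 2: 10 × 10 × 6 = 600
  Item 3: 4 × 3 × 6 = 72
  Item 4: 10 × 8 × 7 = 560
  Item 5: 5 × 4 × 7 = 140
  Item 6: 7 × 6 × 5 = 210
  Item 7: 7 × 9 × 5 = 315
  Item 8: 4 × 2 × 8 = 64
Modes with RPN ≥ 69: Item 2 (600), Item 3 (72), Item 4 (560), Item 5 (140), Item 6 (210), Item 7 (315) → 6.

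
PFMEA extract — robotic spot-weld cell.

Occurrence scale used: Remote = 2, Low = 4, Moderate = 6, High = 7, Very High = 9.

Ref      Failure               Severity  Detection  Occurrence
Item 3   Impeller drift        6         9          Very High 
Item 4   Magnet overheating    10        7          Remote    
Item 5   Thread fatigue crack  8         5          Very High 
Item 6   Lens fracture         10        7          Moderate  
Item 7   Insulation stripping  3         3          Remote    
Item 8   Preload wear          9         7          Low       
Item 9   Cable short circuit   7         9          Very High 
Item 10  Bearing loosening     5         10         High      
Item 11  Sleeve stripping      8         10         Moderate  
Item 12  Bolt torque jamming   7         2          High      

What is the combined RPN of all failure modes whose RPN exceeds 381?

RPN = Severity × Occurrence × Detection:
  Item 3: 6 × 9 × 9 = 486
  Item 4: 10 × 2 × 7 = 140
  Item 5: 8 × 9 × 5 = 360
  Item 6: 10 × 6 × 7 = 420
  Item 7: 3 × 2 × 3 = 18
  Item 8: 9 × 4 × 7 = 252
  Item 9: 7 × 9 × 9 = 567
  Item 10: 5 × 7 × 10 = 350
  Item 11: 8 × 6 × 10 = 480
  Item 12: 7 × 7 × 2 = 98
RPN > 381: Item 3 (486), Item 6 (420), Item 9 (567), Item 11 (480).
Sum: 486 + 420 + 567 + 480 = 1953.

1953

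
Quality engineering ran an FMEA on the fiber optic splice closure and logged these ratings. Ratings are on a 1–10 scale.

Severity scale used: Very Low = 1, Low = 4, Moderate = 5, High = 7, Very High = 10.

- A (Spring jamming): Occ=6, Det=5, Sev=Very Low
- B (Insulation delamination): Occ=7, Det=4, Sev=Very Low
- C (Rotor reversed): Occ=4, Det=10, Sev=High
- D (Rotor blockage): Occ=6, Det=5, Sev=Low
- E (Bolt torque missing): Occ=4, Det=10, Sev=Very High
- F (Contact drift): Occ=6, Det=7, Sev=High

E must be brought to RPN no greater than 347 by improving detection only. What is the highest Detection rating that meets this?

E: S=10, O=4, D=10 → current RPN = 400.
Fixed product = 40. Need 40 × D ≤ 347, so D ≤ 347/40 = 8.68.
Maximum integer Detection rating = 8 (gives RPN 320; D=9 would give 360 > 347).

8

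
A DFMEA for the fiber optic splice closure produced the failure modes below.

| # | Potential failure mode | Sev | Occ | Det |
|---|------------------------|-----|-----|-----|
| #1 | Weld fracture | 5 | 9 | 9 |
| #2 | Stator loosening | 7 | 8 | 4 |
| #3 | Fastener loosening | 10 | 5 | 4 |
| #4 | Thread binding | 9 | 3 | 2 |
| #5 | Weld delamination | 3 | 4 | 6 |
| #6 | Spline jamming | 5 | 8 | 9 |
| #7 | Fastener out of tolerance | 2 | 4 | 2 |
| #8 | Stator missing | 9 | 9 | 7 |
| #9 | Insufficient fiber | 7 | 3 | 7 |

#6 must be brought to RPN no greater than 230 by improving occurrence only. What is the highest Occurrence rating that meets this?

#6: S=5, O=8, D=9 → current RPN = 360.
Fixed product = 45. Need 45 × O ≤ 230, so O ≤ 230/45 = 5.11.
Maximum integer Occurrence rating = 5 (gives RPN 225; O=6 would give 270 > 230).

5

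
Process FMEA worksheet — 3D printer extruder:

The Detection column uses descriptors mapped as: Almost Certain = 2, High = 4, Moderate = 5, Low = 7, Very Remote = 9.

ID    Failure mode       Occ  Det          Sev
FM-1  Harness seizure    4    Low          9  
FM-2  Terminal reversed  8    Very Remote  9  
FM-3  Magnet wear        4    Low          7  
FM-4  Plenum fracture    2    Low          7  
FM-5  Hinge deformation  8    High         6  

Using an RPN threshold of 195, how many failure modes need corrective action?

RPN = Severity × Occurrence × Detection:
  FM-1: 9 × 4 × 7 = 252
  FM-2: 9 × 8 × 9 = 648
  FM-3: 7 × 4 × 7 = 196
  FM-4: 7 × 2 × 7 = 98
  FM-5: 6 × 8 × 4 = 192
Modes with RPN ≥ 195: FM-1 (252), FM-2 (648), FM-3 (196) → 3.

3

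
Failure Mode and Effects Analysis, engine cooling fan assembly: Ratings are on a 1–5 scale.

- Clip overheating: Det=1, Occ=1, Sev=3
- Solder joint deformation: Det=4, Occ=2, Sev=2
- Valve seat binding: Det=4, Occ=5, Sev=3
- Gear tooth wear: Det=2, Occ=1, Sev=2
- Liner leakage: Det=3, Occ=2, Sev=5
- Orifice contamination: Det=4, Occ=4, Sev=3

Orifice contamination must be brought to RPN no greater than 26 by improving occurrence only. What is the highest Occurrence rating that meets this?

2

Orifice contamination: S=3, O=4, D=4 → current RPN = 48.
Fixed product = 12. Need 12 × O ≤ 26, so O ≤ 26/12 = 2.17.
Maximum integer Occurrence rating = 2 (gives RPN 24; O=3 would give 36 > 26).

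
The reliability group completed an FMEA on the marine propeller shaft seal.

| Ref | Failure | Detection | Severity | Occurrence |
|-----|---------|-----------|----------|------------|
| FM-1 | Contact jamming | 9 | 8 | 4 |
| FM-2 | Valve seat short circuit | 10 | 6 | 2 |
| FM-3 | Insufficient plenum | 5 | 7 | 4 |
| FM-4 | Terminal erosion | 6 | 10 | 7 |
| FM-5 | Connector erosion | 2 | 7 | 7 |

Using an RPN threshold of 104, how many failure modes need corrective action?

4

RPN = Severity × Occurrence × Detection:
  FM-1: 8 × 4 × 9 = 288
  FM-2: 6 × 2 × 10 = 120
  FM-3: 7 × 4 × 5 = 140
  FM-4: 10 × 7 × 6 = 420
  FM-5: 7 × 7 × 2 = 98
Modes with RPN ≥ 104: FM-1 (288), FM-2 (120), FM-3 (140), FM-4 (420) → 4.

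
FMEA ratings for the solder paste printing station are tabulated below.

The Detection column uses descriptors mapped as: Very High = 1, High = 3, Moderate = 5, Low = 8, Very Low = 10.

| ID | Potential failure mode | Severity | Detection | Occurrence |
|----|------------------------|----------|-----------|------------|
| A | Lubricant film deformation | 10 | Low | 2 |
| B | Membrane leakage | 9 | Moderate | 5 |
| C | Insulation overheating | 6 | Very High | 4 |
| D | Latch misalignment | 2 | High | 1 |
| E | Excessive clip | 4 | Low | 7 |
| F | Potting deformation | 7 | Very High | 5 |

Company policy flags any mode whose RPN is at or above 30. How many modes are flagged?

RPN = Severity × Occurrence × Detection:
  A: 10 × 2 × 8 = 160
  B: 9 × 5 × 5 = 225
  C: 6 × 4 × 1 = 24
  D: 2 × 1 × 3 = 6
  E: 4 × 7 × 8 = 224
  F: 7 × 5 × 1 = 35
Modes with RPN ≥ 30: A (160), B (225), E (224), F (35) → 4.

4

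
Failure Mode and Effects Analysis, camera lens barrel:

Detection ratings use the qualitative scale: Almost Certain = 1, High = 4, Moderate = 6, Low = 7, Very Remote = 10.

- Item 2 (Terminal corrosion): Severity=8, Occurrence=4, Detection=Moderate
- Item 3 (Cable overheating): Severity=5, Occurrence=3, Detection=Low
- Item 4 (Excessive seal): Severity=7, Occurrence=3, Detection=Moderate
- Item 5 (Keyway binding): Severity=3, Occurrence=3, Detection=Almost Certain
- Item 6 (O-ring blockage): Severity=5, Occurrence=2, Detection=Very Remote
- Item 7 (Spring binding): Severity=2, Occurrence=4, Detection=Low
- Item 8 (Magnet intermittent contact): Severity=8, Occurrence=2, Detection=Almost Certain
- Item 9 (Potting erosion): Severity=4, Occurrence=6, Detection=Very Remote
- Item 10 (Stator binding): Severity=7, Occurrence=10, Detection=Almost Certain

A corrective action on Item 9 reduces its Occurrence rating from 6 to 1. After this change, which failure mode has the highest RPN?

RPN = Severity × Occurrence × Detection:
  Item 2: 8 × 4 × 6 = 192
  Item 3: 5 × 3 × 7 = 105
  Item 4: 7 × 3 × 6 = 126
  Item 5: 3 × 3 × 1 = 9
  Item 6: 5 × 2 × 10 = 100
  Item 7: 2 × 4 × 7 = 56
  Item 8: 8 × 2 × 1 = 16
  Item 9: 4 × 6 × 10 = 240
  Item 10: 7 × 10 × 1 = 70
After action: Item 9 → 4 × 1 × 10 = 40.
Revised RPNs: Item 2=192, Item 4=126, Item 3=105, Item 6=100, Item 10=70, Item 7=56, Item 9=40, Item 8=16, Item 5=9.
Highest is now Item 2 (192).

Item 2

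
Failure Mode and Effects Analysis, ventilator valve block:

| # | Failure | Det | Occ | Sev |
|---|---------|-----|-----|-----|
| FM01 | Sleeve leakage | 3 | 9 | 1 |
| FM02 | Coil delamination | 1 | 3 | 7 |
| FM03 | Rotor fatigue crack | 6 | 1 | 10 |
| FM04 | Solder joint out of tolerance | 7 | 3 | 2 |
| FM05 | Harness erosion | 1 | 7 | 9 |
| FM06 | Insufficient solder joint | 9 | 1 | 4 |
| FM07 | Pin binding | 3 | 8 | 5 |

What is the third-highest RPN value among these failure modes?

60

RPN = Severity × Occurrence × Detection:
  FM01: 1 × 9 × 3 = 27
  FM02: 7 × 3 × 1 = 21
  FM03: 10 × 1 × 6 = 60
  FM04: 2 × 3 × 7 = 42
  FM05: 9 × 7 × 1 = 63
  FM06: 4 × 1 × 9 = 36
  FM07: 5 × 8 × 3 = 120
Sorted descending: 120, 63, 60, 42, 36, 27, 21.
The third-highest RPN is 60 (FM03).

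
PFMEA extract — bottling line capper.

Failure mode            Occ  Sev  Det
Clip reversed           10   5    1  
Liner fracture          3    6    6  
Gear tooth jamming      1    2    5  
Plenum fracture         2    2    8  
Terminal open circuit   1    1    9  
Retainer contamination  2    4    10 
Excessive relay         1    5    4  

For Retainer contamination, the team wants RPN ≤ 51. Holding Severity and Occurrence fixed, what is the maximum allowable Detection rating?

Retainer contamination: S=4, O=2, D=10 → current RPN = 80.
Fixed product = 8. Need 8 × D ≤ 51, so D ≤ 51/8 = 6.38.
Maximum integer Detection rating = 6 (gives RPN 48; D=7 would give 56 > 51).

6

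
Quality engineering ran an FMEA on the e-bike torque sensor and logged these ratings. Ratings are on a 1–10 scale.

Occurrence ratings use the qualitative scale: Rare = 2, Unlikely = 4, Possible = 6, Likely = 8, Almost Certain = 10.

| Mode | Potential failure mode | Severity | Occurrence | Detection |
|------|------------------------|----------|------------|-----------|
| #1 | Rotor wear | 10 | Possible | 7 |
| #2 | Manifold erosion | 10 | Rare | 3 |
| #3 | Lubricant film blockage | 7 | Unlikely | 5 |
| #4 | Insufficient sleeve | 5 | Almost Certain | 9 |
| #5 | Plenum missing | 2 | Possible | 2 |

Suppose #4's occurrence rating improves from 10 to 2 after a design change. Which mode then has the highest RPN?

RPN = Severity × Occurrence × Detection:
  #1: 10 × 6 × 7 = 420
  #2: 10 × 2 × 3 = 60
  #3: 7 × 4 × 5 = 140
  #4: 5 × 10 × 9 = 450
  #5: 2 × 6 × 2 = 24
After action: #4 → 5 × 2 × 9 = 90.
Revised RPNs: #1=420, #3=140, #4=90, #2=60, #5=24.
Highest is now #1 (420).

#1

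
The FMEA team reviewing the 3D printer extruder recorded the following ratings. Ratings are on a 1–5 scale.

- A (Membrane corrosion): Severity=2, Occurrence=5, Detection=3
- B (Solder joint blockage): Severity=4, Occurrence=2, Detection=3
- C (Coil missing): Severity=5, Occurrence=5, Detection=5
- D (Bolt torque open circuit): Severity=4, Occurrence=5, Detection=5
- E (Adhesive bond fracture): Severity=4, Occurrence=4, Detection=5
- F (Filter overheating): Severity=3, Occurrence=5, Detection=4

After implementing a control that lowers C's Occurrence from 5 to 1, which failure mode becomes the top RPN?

RPN = Severity × Occurrence × Detection:
  A: 2 × 5 × 3 = 30
  B: 4 × 2 × 3 = 24
  C: 5 × 5 × 5 = 125
  D: 4 × 5 × 5 = 100
  E: 4 × 4 × 5 = 80
  F: 3 × 5 × 4 = 60
After action: C → 5 × 1 × 5 = 25.
Revised RPNs: D=100, E=80, F=60, A=30, C=25, B=24.
Highest is now D (100).

D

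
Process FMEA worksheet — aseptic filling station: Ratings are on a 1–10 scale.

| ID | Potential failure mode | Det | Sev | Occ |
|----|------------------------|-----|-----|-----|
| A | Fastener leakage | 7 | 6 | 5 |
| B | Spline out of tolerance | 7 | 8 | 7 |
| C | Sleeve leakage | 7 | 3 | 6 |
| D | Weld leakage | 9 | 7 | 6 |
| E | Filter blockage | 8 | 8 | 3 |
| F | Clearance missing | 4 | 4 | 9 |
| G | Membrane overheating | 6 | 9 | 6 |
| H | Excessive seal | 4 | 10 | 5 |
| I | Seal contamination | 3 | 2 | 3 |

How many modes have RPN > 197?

RPN = Severity × Occurrence × Detection:
  A: 6 × 5 × 7 = 210
  B: 8 × 7 × 7 = 392
  C: 3 × 6 × 7 = 126
  D: 7 × 6 × 9 = 378
  E: 8 × 3 × 8 = 192
  F: 4 × 9 × 4 = 144
  G: 9 × 6 × 6 = 324
  H: 10 × 5 × 4 = 200
  I: 2 × 3 × 3 = 18
Modes with RPN > 197: A (210), B (392), D (378), G (324), H (200) → 5.

5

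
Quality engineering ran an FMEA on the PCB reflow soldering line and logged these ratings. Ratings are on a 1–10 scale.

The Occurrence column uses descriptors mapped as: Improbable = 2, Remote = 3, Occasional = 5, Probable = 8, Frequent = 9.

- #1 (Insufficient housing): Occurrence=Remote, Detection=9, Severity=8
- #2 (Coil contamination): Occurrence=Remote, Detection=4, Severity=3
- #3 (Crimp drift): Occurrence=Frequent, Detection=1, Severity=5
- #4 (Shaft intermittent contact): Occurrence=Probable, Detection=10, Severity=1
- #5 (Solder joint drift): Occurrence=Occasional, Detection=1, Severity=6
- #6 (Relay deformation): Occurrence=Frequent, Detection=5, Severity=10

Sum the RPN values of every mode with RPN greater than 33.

827

RPN = Severity × Occurrence × Detection:
  #1: 8 × 3 × 9 = 216
  #2: 3 × 3 × 4 = 36
  #3: 5 × 9 × 1 = 45
  #4: 1 × 8 × 10 = 80
  #5: 6 × 5 × 1 = 30
  #6: 10 × 9 × 5 = 450
RPN > 33: #1 (216), #2 (36), #3 (45), #4 (80), #6 (450).
Sum: 216 + 36 + 45 + 80 + 450 = 827.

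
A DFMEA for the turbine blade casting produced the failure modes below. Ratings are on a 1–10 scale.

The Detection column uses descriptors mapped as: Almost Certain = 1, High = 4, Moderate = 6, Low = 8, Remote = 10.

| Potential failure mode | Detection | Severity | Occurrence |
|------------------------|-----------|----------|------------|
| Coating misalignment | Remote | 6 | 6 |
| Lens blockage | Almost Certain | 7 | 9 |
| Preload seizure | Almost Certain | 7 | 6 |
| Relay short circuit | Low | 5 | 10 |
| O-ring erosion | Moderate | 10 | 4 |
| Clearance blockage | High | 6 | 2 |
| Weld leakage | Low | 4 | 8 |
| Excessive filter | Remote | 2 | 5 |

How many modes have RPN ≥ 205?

4

RPN = Severity × Occurrence × Detection:
  Coating misalignment: 6 × 6 × 10 = 360
  Lens blockage: 7 × 9 × 1 = 63
  Preload seizure: 7 × 6 × 1 = 42
  Relay short circuit: 5 × 10 × 8 = 400
  O-ring erosion: 10 × 4 × 6 = 240
  Clearance blockage: 6 × 2 × 4 = 48
  Weld leakage: 4 × 8 × 8 = 256
  Excessive filter: 2 × 5 × 10 = 100
Modes with RPN ≥ 205: Coating misalignment (360), Relay short circuit (400), O-ring erosion (240), Weld leakage (256) → 4.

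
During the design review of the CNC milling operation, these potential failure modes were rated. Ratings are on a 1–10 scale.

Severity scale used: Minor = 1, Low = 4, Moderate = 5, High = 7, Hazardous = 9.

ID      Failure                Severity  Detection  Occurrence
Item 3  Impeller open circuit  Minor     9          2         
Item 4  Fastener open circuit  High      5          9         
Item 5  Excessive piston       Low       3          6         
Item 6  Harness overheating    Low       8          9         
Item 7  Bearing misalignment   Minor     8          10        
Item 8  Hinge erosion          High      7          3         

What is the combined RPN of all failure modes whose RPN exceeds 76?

830

RPN = Severity × Occurrence × Detection:
  Item 3: 1 × 2 × 9 = 18
  Item 4: 7 × 9 × 5 = 315
  Item 5: 4 × 6 × 3 = 72
  Item 6: 4 × 9 × 8 = 288
  Item 7: 1 × 10 × 8 = 80
  Item 8: 7 × 3 × 7 = 147
RPN > 76: Item 4 (315), Item 6 (288), Item 7 (80), Item 8 (147).
Sum: 315 + 288 + 80 + 147 = 830.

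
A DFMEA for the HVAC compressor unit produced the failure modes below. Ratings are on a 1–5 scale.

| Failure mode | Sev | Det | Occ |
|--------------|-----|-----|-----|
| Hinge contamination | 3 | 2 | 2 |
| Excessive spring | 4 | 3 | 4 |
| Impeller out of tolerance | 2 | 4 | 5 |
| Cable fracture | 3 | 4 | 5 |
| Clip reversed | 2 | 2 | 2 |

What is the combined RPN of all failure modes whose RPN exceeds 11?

160

RPN = Severity × Occurrence × Detection:
  Hinge contamination: 3 × 2 × 2 = 12
  Excessive spring: 4 × 4 × 3 = 48
  Impeller out of tolerance: 2 × 5 × 4 = 40
  Cable fracture: 3 × 5 × 4 = 60
  Clip reversed: 2 × 2 × 2 = 8
RPN > 11: Hinge contamination (12), Excessive spring (48), Impeller out of tolerance (40), Cable fracture (60).
Sum: 12 + 48 + 40 + 60 = 160.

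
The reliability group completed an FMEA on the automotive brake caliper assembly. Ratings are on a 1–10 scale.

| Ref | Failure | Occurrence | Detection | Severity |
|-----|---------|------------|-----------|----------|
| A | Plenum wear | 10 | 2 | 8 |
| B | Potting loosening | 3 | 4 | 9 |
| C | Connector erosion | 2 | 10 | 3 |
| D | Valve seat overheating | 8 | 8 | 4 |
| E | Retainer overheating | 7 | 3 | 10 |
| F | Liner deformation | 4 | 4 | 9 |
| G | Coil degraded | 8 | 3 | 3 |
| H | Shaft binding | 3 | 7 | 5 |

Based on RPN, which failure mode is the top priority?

RPN = Severity × Occurrence × Detection:
  A: 8 × 10 × 2 = 160
  B: 9 × 3 × 4 = 108
  C: 3 × 2 × 10 = 60
  D: 4 × 8 × 8 = 256
  E: 10 × 7 × 3 = 210
  F: 9 × 4 × 4 = 144
  G: 3 × 8 × 3 = 72
  H: 5 × 3 × 7 = 105
Highest RPN is 256 → D.

D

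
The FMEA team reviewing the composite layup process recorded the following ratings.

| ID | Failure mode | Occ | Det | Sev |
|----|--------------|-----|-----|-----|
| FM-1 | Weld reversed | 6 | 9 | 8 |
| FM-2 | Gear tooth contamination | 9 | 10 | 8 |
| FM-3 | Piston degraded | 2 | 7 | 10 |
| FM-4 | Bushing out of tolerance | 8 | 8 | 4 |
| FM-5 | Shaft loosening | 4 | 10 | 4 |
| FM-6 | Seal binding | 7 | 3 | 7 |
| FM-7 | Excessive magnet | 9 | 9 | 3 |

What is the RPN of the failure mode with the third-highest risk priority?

RPN = Severity × Occurrence × Detection:
  FM-1: 8 × 6 × 9 = 432
  FM-2: 8 × 9 × 10 = 720
  FM-3: 10 × 2 × 7 = 140
  FM-4: 4 × 8 × 8 = 256
  FM-5: 4 × 4 × 10 = 160
  FM-6: 7 × 7 × 3 = 147
  FM-7: 3 × 9 × 9 = 243
Sorted descending: 720, 432, 256, 243, 160, 147, 140.
The third-highest RPN is 256 (FM-4).

256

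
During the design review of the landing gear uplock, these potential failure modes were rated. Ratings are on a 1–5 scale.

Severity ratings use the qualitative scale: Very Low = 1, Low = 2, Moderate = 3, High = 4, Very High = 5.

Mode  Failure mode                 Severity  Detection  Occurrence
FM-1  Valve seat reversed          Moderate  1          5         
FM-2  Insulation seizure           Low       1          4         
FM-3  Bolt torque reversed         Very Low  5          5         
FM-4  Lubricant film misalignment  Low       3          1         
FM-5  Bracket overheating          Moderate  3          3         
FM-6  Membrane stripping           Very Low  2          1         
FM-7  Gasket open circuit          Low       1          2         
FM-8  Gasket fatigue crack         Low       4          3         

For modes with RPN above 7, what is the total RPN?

RPN = Severity × Occurrence × Detection:
  FM-1: 3 × 5 × 1 = 15
  FM-2: 2 × 4 × 1 = 8
  FM-3: 1 × 5 × 5 = 25
  FM-4: 2 × 1 × 3 = 6
  FM-5: 3 × 3 × 3 = 27
  FM-6: 1 × 1 × 2 = 2
  FM-7: 2 × 2 × 1 = 4
  FM-8: 2 × 3 × 4 = 24
RPN > 7: FM-1 (15), FM-2 (8), FM-3 (25), FM-5 (27), FM-8 (24).
Sum: 15 + 8 + 25 + 27 + 24 = 99.

99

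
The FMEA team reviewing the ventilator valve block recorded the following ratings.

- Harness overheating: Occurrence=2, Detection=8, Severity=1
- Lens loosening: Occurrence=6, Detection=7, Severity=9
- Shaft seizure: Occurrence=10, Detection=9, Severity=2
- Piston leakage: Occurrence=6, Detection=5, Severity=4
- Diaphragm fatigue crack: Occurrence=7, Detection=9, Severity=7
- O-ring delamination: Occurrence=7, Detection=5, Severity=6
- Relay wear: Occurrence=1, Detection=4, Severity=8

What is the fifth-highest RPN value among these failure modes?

120

RPN = Severity × Occurrence × Detection:
  Harness overheating: 1 × 2 × 8 = 16
  Lens loosening: 9 × 6 × 7 = 378
  Shaft seizure: 2 × 10 × 9 = 180
  Piston leakage: 4 × 6 × 5 = 120
  Diaphragm fatigue crack: 7 × 7 × 9 = 441
  O-ring delamination: 6 × 7 × 5 = 210
  Relay wear: 8 × 1 × 4 = 32
Sorted descending: 441, 378, 210, 180, 120, 32, 16.
The fifth-highest RPN is 120 (Piston leakage).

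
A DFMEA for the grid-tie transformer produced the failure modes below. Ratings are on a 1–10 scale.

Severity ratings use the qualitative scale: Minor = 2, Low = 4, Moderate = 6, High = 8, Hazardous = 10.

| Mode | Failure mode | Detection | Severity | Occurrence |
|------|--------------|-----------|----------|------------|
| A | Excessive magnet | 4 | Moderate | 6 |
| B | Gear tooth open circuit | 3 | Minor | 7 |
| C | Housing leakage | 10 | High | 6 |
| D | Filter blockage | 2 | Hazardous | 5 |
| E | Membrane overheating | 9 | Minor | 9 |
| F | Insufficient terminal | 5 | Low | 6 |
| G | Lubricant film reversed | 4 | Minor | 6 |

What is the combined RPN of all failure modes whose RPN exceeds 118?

RPN = Severity × Occurrence × Detection:
  A: 6 × 6 × 4 = 144
  B: 2 × 7 × 3 = 42
  C: 8 × 6 × 10 = 480
  D: 10 × 5 × 2 = 100
  E: 2 × 9 × 9 = 162
  F: 4 × 6 × 5 = 120
  G: 2 × 6 × 4 = 48
RPN > 118: A (144), C (480), E (162), F (120).
Sum: 144 + 480 + 162 + 120 = 906.

906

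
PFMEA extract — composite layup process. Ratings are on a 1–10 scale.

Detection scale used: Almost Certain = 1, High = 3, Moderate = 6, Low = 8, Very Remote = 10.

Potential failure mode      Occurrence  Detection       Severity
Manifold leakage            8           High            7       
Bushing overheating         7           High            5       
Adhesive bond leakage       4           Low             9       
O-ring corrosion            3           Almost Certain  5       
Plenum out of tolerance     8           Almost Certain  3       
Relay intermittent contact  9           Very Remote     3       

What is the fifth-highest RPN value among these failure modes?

24

RPN = Severity × Occurrence × Detection:
  Manifold leakage: 7 × 8 × 3 = 168
  Bushing overheating: 5 × 7 × 3 = 105
  Adhesive bond leakage: 9 × 4 × 8 = 288
  O-ring corrosion: 5 × 3 × 1 = 15
  Plenum out of tolerance: 3 × 8 × 1 = 24
  Relay intermittent contact: 3 × 9 × 10 = 270
Sorted descending: 288, 270, 168, 105, 24, 15.
The fifth-highest RPN is 24 (Plenum out of tolerance).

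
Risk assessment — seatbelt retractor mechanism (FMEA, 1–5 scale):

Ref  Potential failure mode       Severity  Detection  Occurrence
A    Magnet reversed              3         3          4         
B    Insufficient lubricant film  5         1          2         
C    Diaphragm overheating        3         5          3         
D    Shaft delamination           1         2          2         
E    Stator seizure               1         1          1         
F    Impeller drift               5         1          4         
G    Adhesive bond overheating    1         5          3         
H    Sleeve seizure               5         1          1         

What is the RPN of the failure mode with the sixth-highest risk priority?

5

RPN = Severity × Occurrence × Detection:
  A: 3 × 4 × 3 = 36
  B: 5 × 2 × 1 = 10
  C: 3 × 3 × 5 = 45
  D: 1 × 2 × 2 = 4
  E: 1 × 1 × 1 = 1
  F: 5 × 4 × 1 = 20
  G: 1 × 3 × 5 = 15
  H: 5 × 1 × 1 = 5
Sorted descending: 45, 36, 20, 15, 10, 5, 4, 1.
The sixth-highest RPN is 5 (H).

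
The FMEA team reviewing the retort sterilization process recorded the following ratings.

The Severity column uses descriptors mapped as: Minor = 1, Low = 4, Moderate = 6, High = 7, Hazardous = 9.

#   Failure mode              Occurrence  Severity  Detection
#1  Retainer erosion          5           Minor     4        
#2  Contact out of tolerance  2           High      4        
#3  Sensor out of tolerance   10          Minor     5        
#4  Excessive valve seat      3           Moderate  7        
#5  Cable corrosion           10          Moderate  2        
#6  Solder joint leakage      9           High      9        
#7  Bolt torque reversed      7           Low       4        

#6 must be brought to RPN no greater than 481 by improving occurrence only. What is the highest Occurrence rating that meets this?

7

#6: S=7, O=9, D=9 → current RPN = 567.
Fixed product = 63. Need 63 × O ≤ 481, so O ≤ 481/63 = 7.63.
Maximum integer Occurrence rating = 7 (gives RPN 441; O=8 would give 504 > 481).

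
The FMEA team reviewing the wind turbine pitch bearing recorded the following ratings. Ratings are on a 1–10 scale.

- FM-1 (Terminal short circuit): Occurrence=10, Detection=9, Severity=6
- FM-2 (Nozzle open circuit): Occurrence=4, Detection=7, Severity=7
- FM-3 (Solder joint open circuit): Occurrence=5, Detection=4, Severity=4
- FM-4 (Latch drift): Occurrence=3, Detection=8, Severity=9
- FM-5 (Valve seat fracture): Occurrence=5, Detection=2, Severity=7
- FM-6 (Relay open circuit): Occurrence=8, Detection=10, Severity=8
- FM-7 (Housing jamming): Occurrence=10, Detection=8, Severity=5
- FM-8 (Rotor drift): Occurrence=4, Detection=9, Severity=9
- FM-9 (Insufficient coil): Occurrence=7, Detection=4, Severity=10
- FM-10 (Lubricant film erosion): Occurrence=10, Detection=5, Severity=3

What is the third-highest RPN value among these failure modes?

RPN = Severity × Occurrence × Detection:
  FM-1: 6 × 10 × 9 = 540
  FM-2: 7 × 4 × 7 = 196
  FM-3: 4 × 5 × 4 = 80
  FM-4: 9 × 3 × 8 = 216
  FM-5: 7 × 5 × 2 = 70
  FM-6: 8 × 8 × 10 = 640
  FM-7: 5 × 10 × 8 = 400
  FM-8: 9 × 4 × 9 = 324
  FM-9: 10 × 7 × 4 = 280
  FM-10: 3 × 10 × 5 = 150
Sorted descending: 640, 540, 400, 324, 280, 216, 196, 150, 80, 70.
The third-highest RPN is 400 (FM-7).

400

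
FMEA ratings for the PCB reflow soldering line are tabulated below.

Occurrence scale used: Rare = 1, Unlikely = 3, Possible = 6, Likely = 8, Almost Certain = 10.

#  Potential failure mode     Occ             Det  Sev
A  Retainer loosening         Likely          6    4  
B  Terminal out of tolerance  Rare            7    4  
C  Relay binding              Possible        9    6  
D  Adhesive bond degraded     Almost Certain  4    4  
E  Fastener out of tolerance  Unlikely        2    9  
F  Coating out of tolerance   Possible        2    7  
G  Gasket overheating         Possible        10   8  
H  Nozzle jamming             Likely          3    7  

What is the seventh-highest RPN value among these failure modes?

54

RPN = Severity × Occurrence × Detection:
  A: 4 × 8 × 6 = 192
  B: 4 × 1 × 7 = 28
  C: 6 × 6 × 9 = 324
  D: 4 × 10 × 4 = 160
  E: 9 × 3 × 2 = 54
  F: 7 × 6 × 2 = 84
  G: 8 × 6 × 10 = 480
  H: 7 × 8 × 3 = 168
Sorted descending: 480, 324, 192, 168, 160, 84, 54, 28.
The seventh-highest RPN is 54 (E).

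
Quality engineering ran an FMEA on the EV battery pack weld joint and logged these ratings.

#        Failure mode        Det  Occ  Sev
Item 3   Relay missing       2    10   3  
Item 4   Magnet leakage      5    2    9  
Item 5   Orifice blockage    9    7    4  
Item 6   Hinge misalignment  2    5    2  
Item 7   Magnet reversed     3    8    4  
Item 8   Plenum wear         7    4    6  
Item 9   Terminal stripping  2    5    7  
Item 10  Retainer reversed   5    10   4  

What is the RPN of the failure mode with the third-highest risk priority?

RPN = Severity × Occurrence × Detection:
  Item 3: 3 × 10 × 2 = 60
  Item 4: 9 × 2 × 5 = 90
  Item 5: 4 × 7 × 9 = 252
  Item 6: 2 × 5 × 2 = 20
  Item 7: 4 × 8 × 3 = 96
  Item 8: 6 × 4 × 7 = 168
  Item 9: 7 × 5 × 2 = 70
  Item 10: 4 × 10 × 5 = 200
Sorted descending: 252, 200, 168, 96, 90, 70, 60, 20.
The third-highest RPN is 168 (Item 8).

168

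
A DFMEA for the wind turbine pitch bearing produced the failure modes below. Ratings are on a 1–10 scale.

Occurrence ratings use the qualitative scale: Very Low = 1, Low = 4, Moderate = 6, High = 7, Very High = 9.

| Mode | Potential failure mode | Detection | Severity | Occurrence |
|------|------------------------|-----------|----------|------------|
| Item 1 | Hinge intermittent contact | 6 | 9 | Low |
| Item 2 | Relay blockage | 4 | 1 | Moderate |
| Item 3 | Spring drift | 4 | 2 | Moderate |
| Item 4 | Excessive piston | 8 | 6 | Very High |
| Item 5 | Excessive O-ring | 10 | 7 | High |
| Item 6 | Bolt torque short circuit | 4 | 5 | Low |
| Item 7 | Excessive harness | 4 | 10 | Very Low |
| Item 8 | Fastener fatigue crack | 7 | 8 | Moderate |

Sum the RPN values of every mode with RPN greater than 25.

1642

RPN = Severity × Occurrence × Detection:
  Item 1: 9 × 4 × 6 = 216
  Item 2: 1 × 6 × 4 = 24
  Item 3: 2 × 6 × 4 = 48
  Item 4: 6 × 9 × 8 = 432
  Item 5: 7 × 7 × 10 = 490
  Item 6: 5 × 4 × 4 = 80
  Item 7: 10 × 1 × 4 = 40
  Item 8: 8 × 6 × 7 = 336
RPN > 25: Item 1 (216), Item 3 (48), Item 4 (432), Item 5 (490), Item 6 (80), Item 7 (40), Item 8 (336).
Sum: 216 + 48 + 432 + 490 + 80 + 40 + 336 = 1642.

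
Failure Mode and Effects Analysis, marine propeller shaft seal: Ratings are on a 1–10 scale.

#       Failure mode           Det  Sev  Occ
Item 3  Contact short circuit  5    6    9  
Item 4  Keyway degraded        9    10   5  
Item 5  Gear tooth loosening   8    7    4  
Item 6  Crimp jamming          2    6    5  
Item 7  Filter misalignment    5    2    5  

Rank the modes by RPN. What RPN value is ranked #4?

60

RPN = Severity × Occurrence × Detection:
  Item 3: 6 × 9 × 5 = 270
  Item 4: 10 × 5 × 9 = 450
  Item 5: 7 × 4 × 8 = 224
  Item 6: 6 × 5 × 2 = 60
  Item 7: 2 × 5 × 5 = 50
Sorted descending: 450, 270, 224, 60, 50.
The fourth-highest RPN is 60 (Item 6).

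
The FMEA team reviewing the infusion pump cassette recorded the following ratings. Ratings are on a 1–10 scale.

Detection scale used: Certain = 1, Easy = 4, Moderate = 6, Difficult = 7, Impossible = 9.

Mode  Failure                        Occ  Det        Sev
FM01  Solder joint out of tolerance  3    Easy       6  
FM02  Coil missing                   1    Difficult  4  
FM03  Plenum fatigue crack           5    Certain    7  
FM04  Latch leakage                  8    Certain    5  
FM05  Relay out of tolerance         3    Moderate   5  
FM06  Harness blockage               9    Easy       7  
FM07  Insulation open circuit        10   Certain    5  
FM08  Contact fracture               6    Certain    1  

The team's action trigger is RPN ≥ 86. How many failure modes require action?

2

RPN = Severity × Occurrence × Detection:
  FM01: 6 × 3 × 4 = 72
  FM02: 4 × 1 × 7 = 28
  FM03: 7 × 5 × 1 = 35
  FM04: 5 × 8 × 1 = 40
  FM05: 5 × 3 × 6 = 90
  FM06: 7 × 9 × 4 = 252
  FM07: 5 × 10 × 1 = 50
  FM08: 1 × 6 × 1 = 6
Modes with RPN ≥ 86: FM05 (90), FM06 (252) → 2.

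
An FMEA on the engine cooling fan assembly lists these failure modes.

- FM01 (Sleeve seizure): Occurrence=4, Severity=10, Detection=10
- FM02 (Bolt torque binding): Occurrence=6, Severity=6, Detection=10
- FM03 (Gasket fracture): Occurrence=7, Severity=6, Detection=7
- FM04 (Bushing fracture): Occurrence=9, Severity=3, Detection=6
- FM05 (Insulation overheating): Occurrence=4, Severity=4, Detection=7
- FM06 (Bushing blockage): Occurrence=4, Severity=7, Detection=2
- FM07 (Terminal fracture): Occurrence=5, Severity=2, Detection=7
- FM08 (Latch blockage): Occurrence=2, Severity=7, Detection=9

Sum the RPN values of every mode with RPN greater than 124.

RPN = Severity × Occurrence × Detection:
  FM01: 10 × 4 × 10 = 400
  FM02: 6 × 6 × 10 = 360
  FM03: 6 × 7 × 7 = 294
  FM04: 3 × 9 × 6 = 162
  FM05: 4 × 4 × 7 = 112
  FM06: 7 × 4 × 2 = 56
  FM07: 2 × 5 × 7 = 70
  FM08: 7 × 2 × 9 = 126
RPN > 124: FM01 (400), FM02 (360), FM03 (294), FM04 (162), FM08 (126).
Sum: 400 + 360 + 294 + 162 + 126 = 1342.

1342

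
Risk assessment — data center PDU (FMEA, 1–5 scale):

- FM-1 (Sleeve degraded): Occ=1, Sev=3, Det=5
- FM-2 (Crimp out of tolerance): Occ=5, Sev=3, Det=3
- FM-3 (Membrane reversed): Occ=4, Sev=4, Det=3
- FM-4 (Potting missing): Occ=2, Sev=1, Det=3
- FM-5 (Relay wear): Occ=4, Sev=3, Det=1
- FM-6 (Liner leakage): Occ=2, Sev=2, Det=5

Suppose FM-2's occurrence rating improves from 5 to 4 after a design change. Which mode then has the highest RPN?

RPN = Severity × Occurrence × Detection:
  FM-1: 3 × 1 × 5 = 15
  FM-2: 3 × 5 × 3 = 45
  FM-3: 4 × 4 × 3 = 48
  FM-4: 1 × 2 × 3 = 6
  FM-5: 3 × 4 × 1 = 12
  FM-6: 2 × 2 × 5 = 20
After action: FM-2 → 3 × 4 × 3 = 36.
Revised RPNs: FM-3=48, FM-2=36, FM-6=20, FM-1=15, FM-5=12, FM-4=6.
Highest is now FM-3 (48).

FM-3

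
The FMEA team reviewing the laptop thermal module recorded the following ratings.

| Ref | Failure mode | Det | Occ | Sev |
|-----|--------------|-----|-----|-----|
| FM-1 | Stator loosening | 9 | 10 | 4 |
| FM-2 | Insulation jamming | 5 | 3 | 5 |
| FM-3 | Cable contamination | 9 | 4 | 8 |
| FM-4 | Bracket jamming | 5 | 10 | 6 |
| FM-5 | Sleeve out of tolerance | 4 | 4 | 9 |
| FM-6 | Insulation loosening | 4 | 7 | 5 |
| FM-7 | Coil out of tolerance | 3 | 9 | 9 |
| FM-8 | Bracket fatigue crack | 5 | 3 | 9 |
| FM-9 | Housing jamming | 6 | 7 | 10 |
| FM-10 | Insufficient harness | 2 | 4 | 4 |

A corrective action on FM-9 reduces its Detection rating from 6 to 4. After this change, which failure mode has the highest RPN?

FM-1

RPN = Severity × Occurrence × Detection:
  FM-1: 4 × 10 × 9 = 360
  FM-2: 5 × 3 × 5 = 75
  FM-3: 8 × 4 × 9 = 288
  FM-4: 6 × 10 × 5 = 300
  FM-5: 9 × 4 × 4 = 144
  FM-6: 5 × 7 × 4 = 140
  FM-7: 9 × 9 × 3 = 243
  FM-8: 9 × 3 × 5 = 135
  FM-9: 10 × 7 × 6 = 420
  FM-10: 4 × 4 × 2 = 32
After action: FM-9 → 10 × 7 × 4 = 280.
Revised RPNs: FM-1=360, FM-4=300, FM-3=288, FM-9=280, FM-7=243, FM-5=144, FM-6=140, FM-8=135, FM-2=75, FM-10=32.
Highest is now FM-1 (360).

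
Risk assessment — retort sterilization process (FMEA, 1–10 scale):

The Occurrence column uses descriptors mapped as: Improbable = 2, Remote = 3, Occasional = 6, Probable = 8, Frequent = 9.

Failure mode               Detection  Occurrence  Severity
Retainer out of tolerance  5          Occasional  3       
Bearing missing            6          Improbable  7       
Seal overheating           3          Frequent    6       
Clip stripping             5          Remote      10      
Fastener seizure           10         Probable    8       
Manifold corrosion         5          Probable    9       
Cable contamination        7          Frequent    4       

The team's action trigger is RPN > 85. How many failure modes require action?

6

RPN = Severity × Occurrence × Detection:
  Retainer out of tolerance: 3 × 6 × 5 = 90
  Bearing missing: 7 × 2 × 6 = 84
  Seal overheating: 6 × 9 × 3 = 162
  Clip stripping: 10 × 3 × 5 = 150
  Fastener seizure: 8 × 8 × 10 = 640
  Manifold corrosion: 9 × 8 × 5 = 360
  Cable contamination: 4 × 9 × 7 = 252
Modes with RPN > 85: Retainer out of tolerance (90), Seal overheating (162), Clip stripping (150), Fastener seizure (640), Manifold corrosion (360), Cable contamination (252) → 6.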